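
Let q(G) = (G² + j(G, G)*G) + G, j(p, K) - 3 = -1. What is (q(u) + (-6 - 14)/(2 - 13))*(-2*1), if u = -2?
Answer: 4/11 ≈ 0.36364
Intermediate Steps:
j(p, K) = 2 (j(p, K) = 3 - 1 = 2)
q(G) = G² + 3*G (q(G) = (G² + 2*G) + G = G² + 3*G)
(q(u) + (-6 - 14)/(2 - 13))*(-2*1) = (-2*(3 - 2) + (-6 - 14)/(2 - 13))*(-2*1) = (-2*1 - 20/(-11))*(-2) = (-2 - 20*(-1/11))*(-2) = (-2 + 20/11)*(-2) = -2/11*(-2) = 4/11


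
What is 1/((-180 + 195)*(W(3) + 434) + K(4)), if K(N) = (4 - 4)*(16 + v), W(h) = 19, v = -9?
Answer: 1/6795 ≈ 0.00014717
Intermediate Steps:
K(N) = 0 (K(N) = (4 - 4)*(16 - 9) = 0*7 = 0)
1/((-180 + 195)*(W(3) + 434) + K(4)) = 1/((-180 + 195)*(19 + 434) + 0) = 1/(15*453 + 0) = 1/(6795 + 0) = 1/6795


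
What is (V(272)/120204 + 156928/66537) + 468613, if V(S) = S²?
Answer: 104111025244879/222167043 ≈ 4.6862e+5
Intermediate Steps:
(V(272)/120204 + 156928/66537) + 468613 = (272²/120204 + 156928/66537) + 468613 = (73984*(1/120204) + 156928*(1/66537)) + 468613 = (18496/30051 + 156928/66537) + 468613 = 660723520/222167043 + 468613 = 104111025244879/222167043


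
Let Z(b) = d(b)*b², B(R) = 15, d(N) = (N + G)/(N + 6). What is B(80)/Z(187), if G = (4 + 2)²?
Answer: 2895/7798087 ≈ 0.00037124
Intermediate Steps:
G = 36 (G = 6² = 36)
d(N) = (36 + N)/(6 + N) (d(N) = (N + 36)/(N + 6) = (36 + N)/(6 + N))
Z(b) = b²*(36 + b)/(6 + b) (Z(b) = ((36 + b)/(6 + b))*b² = b²*(36 + b)/(6 + b))
B(80)/Z(187) = 15/((187²*(36 + 187)/(6 + 187))) = 15/((34969*223/193)) = 15/((34969*(1/193)*223)) = 15/(7798087/193) = 15*(193/7798087) = 2895/7798087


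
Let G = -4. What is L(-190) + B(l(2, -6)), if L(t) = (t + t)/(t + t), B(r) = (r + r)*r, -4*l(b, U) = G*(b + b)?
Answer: 33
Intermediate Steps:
l(b, U) = 2*b (l(b, U) = -(-1)*(b + b) = -(-1)*2*b = -(-2)*b = 2*b)
B(r) = 2*r**2 (B(r) = (2*r)*r = 2*r**2)
L(t) = 1 (L(t) = (2*t)/((2*t)) = (2*t)*(1/(2*t)) = 1)
L(-190) + B(l(2, -6)) = 1 + 2*(2*2)**2 = 1 + 2*4**2 = 1 + 2*16 = 1 + 32 = 33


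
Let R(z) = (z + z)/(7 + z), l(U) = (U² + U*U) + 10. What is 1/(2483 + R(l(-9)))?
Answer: 179/444801 ≈ 0.00040243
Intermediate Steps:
l(U) = 10 + 2*U² (l(U) = (U² + U²) + 10 = 2*U² + 10 = 10 + 2*U²)
R(z) = 2*z/(7 + z) (R(z) = (2*z)/(7 + z) = 2*z/(7 + z))
1/(2483 + R(l(-9))) = 1/(2483 + 2*(10 + 2*(-9)²)/(7 + (10 + 2*(-9)²))) = 1/(2483 + 2*(10 + 2*81)/(7 + (10 + 2*81))) = 1/(2483 + 2*(10 + 162)/(7 + (10 + 162))) = 1/(2483 + 2*172/(7 + 172)) = 1/(2483 + 2*172/179) = 1/(2483 + 2*172*(1/179)) = 1/(2483 + 344/179) = 1/(444801/179) = 179/444801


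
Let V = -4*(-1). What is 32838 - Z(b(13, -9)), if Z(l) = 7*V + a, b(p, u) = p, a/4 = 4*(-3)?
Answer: 32858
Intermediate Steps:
V = 4
a = -48 (a = 4*(4*(-3)) = 4*(-12) = -48)
Z(l) = -20 (Z(l) = 7*4 - 48 = 28 - 48 = -20)
32838 - Z(b(13, -9)) = 32838 - 1*(-20) = 32838 + 20 = 32858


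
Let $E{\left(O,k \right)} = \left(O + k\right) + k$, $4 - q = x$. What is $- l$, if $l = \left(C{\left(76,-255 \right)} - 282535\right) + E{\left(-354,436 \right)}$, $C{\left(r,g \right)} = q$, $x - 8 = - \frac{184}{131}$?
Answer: $\frac{36944567}{131} \approx 2.8202 \cdot 10^{5}$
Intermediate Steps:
$x = \frac{864}{131}$ ($x = 8 - \frac{184}{131} = \frac{864}{131} \approx 6.5954$)
$q = - \frac{340}{131}$ ($q = 4 - \frac{864}{131} = - \frac{340}{131} \approx -2.5954$)
$E{\left(O,k \right)} = O + 2 k$
$C{\left(r,g \right)} = - \frac{340}{131}$
$l = - \frac{36944567}{131}$ ($l = \left(- \frac{340}{131} - 282535\right) + \left(-354 + 2 \cdot 436\right) = - \frac{37012425}{131} + \left(-354 + 872\right) = - \frac{37012425}{131} + 518 = - \frac{36944567}{131} \approx -2.8202 \cdot 10^{5}$)
$- l = \left(-1\right) \left(- \frac{36944567}{131}\right) = \frac{36944567}{131}$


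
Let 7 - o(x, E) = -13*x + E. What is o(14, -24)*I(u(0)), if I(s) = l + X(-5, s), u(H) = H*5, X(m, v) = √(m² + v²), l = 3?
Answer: 1704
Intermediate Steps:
o(x, E) = 7 - E + 13*x (o(x, E) = 7 - (-13*x + E) = 7 - (E - 13*x) = 7 + (-E + 13*x) = 7 - E + 13*x)
u(H) = 5*H
I(s) = 3 + √(25 + s²) (I(s) = 3 + √((-5)² + s²) = 3 + √(25 + s²))
o(14, -24)*I(u(0)) = (7 - 1*(-24) + 13*14)*(3 + √(25 + (5*0)²)) = (7 + 24 + 182)*(3 + √(25 + 0²)) = 213*(3 + √(25 + 0)) = 213*(3 + √25) = 213*(3 + 5) = 213*8 = 1704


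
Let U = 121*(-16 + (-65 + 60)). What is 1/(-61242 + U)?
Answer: -1/63783 ≈ -1.5678e-5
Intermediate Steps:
U = -2541 (U = 121*(-16 - 5) = 121*(-21) = -2541)
1/(-61242 + U) = 1/(-61242 - 2541) = 1/(-63783) = -1/63783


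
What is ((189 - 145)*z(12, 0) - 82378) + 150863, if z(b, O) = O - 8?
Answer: 68133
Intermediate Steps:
z(b, O) = -8 + O
((189 - 145)*z(12, 0) - 82378) + 150863 = ((189 - 145)*(-8 + 0) - 82378) + 150863 = (44*(-8) - 82378) + 150863 = (-352 - 82378) + 150863 = -82730 + 150863 = 68133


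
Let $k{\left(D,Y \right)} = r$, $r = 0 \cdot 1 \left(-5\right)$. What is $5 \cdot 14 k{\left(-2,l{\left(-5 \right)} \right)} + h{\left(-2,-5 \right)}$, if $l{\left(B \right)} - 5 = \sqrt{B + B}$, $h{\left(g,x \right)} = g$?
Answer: $-2$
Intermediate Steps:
$r = 0$ ($r = 0 \left(-5\right) = 0$)
$l{\left(B \right)} = 5 + \sqrt{2} \sqrt{B}$ ($l{\left(B \right)} = 5 + \sqrt{B + B} = 5 + \sqrt{2 B} = 5 + \sqrt{2} \sqrt{B}$)
$k{\left(D,Y \right)} = 0$
$5 \cdot 14 k{\left(-2,l{\left(-5 \right)} \right)} + h{\left(-2,-5 \right)} = 5 \cdot 14 \cdot 0 - 2 = 70 \cdot 0 - 2 = 0 - 2 = -2$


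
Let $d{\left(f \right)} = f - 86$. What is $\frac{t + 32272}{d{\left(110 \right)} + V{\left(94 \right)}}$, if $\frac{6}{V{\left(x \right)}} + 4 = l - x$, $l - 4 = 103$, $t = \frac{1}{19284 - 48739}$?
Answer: $\frac{2851715277}{2179670} \approx 1308.3$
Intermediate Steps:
$t = - \frac{1}{29455}$ ($t = \frac{1}{-29455} = - \frac{1}{29455} \approx -3.395 \cdot 10^{-5}$)
$l = 107$ ($l = 4 + 103 = 107$)
$d{\left(f \right)} = -86 + f$ ($d{\left(f \right)} = f - 86 = -86 + f$)
$V{\left(x \right)} = \frac{6}{103 - x}$ ($V{\left(x \right)} = \frac{6}{-4 - \left(-107 + x\right)} = \frac{6}{103 - x}$)
$\frac{t + 32272}{d{\left(110 \right)} + V{\left(94 \right)}} = \frac{- \frac{1}{29455} + 32272}{\left(-86 + 110\right) - \frac{6}{-103 + 94}} = \frac{950571759}{29455 \left(24 - \frac{6}{-9}\right)} = \frac{950571759}{29455 \left(24 - - \frac{2}{3}\right)} = \frac{950571759}{29455 \left(24 + \frac{2}{3}\right)} = \frac{950571759}{29455 \cdot \frac{74}{3}} = \frac{950571759}{29455} \cdot \frac{3}{74} = \frac{2851715277}{2179670}$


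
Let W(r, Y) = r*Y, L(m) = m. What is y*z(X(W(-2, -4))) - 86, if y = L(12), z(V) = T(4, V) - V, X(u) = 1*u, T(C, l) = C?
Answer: -134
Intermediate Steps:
W(r, Y) = Y*r
X(u) = u
z(V) = 4 - V
y = 12
y*z(X(W(-2, -4))) - 86 = 12*(4 - (-4)*(-2)) - 86 = 12*(4 - 1*8) - 86 = 12*(4 - 8) - 86 = 12*(-4) - 86 = -48 - 86 = -134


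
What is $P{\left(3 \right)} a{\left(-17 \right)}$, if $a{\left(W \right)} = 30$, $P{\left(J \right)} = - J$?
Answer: $-90$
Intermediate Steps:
$P{\left(3 \right)} a{\left(-17 \right)} = \left(-1\right) 3 \cdot 30 = \left(-3\right) 30 = -90$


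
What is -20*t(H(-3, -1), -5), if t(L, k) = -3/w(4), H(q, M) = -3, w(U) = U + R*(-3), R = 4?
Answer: -15/2 ≈ -7.5000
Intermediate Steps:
w(U) = -12 + U (w(U) = U + 4*(-3) = U - 12 = -12 + U)
t(L, k) = 3/8 (t(L, k) = -3/(-12 + 4) = -3/(-8) = -3*(-⅛) = 3/8)
-20*t(H(-3, -1), -5) = -20*3/8 = -15/2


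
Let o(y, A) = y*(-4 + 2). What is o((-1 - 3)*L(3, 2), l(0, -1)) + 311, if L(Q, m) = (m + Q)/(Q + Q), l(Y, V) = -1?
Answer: 953/3 ≈ 317.67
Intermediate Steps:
L(Q, m) = (Q + m)/(2*Q) (L(Q, m) = (Q + m)/((2*Q)) = (Q + m)*(1/(2*Q)) = (Q + m)/(2*Q))
o(y, A) = -2*y (o(y, A) = y*(-2) = -2*y)
o((-1 - 3)*L(3, 2), l(0, -1)) + 311 = -2*(-1 - 3)*(1/2)*(3 + 2)/3 + 311 = -(-8)*(1/2)*(1/3)*5 + 311 = -(-8)*5/6 + 311 = -2*(-10/3) + 311 = 20/3 + 311 = 953/3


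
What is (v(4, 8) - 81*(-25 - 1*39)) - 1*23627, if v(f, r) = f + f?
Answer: -18435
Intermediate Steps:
v(f, r) = 2*f
(v(4, 8) - 81*(-25 - 1*39)) - 1*23627 = (2*4 - 81*(-25 - 1*39)) - 1*23627 = (8 - 81*(-25 - 39)) - 23627 = (8 - 81*(-64)) - 23627 = (8 + 5184) - 23627 = 5192 - 23627 = -18435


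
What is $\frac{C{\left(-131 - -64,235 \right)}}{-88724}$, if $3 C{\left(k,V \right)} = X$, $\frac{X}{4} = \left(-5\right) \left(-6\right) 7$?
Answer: $- \frac{70}{22181} \approx -0.0031559$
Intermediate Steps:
$X = 840$ ($X = 4 \left(-5\right) \left(-6\right) 7 = 4 \cdot 30 \cdot 7 = 4 \cdot 210 = 840$)
$C{\left(k,V \right)} = 280$ ($C{\left(k,V \right)} = \frac{1}{3} \cdot 840 = 280$)
$\frac{C{\left(-131 - -64,235 \right)}}{-88724} = \frac{280}{-88724} = 280 \left(- \frac{1}{88724}\right) = - \frac{70}{22181}$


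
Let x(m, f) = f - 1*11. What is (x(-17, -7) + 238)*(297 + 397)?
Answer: 152680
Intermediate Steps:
x(m, f) = -11 + f (x(m, f) = f - 11 = -11 + f)
(x(-17, -7) + 238)*(297 + 397) = ((-11 - 7) + 238)*(297 + 397) = (-18 + 238)*694 = 220*694 = 152680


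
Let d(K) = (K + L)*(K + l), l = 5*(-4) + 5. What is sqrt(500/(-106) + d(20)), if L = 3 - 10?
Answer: 3*sqrt(18815)/53 ≈ 7.7642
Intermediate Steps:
L = -7
l = -15 (l = -20 + 5 = -15)
d(K) = (-15 + K)*(-7 + K) (d(K) = (K - 7)*(K - 15) = (-7 + K)*(-15 + K) = (-15 + K)*(-7 + K))
sqrt(500/(-106) + d(20)) = sqrt(500/(-106) + (105 + 20**2 - 22*20)) = sqrt(500*(-1/106) + (105 + 400 - 440)) = sqrt(-250/53 + 65) = sqrt(3195/53) = 3*sqrt(18815)/53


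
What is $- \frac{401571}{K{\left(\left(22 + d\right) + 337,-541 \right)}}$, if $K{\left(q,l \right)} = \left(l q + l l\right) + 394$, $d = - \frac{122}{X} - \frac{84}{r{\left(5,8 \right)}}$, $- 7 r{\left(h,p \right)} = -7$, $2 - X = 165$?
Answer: $- \frac{65456073}{23454898} \approx -2.7907$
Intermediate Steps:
$X = -163$ ($X = 2 - 165 = -163$)
$r{\left(h,p \right)} = 1$ ($r{\left(h,p \right)} = \left(- \frac{1}{7}\right) \left(-7\right) = 1$)
$d = - \frac{13570}{163}$ ($d = - \frac{122}{-163} - \frac{84}{1} = \left(-122\right) \left(- \frac{1}{163}\right) - 84 = \frac{122}{163} - 84 = - \frac{13570}{163} \approx -83.252$)
$K{\left(q,l \right)} = 394 + l^{2} + l q$ ($K{\left(q,l \right)} = \left(l q + l^{2}\right) + 394 = \left(l^{2} + l q\right) + 394 = 394 + l^{2} + l q$)
$- \frac{401571}{K{\left(\left(22 + d\right) + 337,-541 \right)}} = - \frac{401571}{394 + \left(-541\right)^{2} - 541 \left(\left(22 - \frac{13570}{163}\right) + 337\right)} = - \frac{401571}{394 + 292681 - 541 \left(- \frac{9984}{163} + 337\right)} = - \frac{401571}{394 + 292681 - \frac{24316327}{163}} = - \frac{401571}{\frac{23454898}{163}} = \left(-401571\right) \frac{163}{23454898} = - \frac{65456073}{23454898}$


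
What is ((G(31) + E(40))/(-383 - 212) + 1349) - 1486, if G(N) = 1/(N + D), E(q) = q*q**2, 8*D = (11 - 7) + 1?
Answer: -5259329/21505 ≈ -244.56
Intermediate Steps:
D = 5/8 (D = ((11 - 7) + 1)/8 = (4 + 1)/8 = (1/8)*5 = 5/8 ≈ 0.62500)
E(q) = q**3
G(N) = 1/(5/8 + N) (G(N) = 1/(N + 5/8) = 1/(5/8 + N))
((G(31) + E(40))/(-383 - 212) + 1349) - 1486 = ((8/(5 + 8*31) + 40**3)/(-383 - 212) + 1349) - 1486 = ((8/(5 + 248) + 64000)/(-595) + 1349) - 1486 = ((8/253 + 64000)*(-1/595) + 1349) - 1486 = ((16192008/253)*(-1/595) + 1349) - 1486 = (-2313144/21505 + 1349) - 1486 = 26697101/21505 - 1486 = -5259329/21505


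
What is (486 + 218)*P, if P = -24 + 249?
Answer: 158400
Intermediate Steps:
P = 225
(486 + 218)*P = (486 + 218)*225 = 704*225 = 158400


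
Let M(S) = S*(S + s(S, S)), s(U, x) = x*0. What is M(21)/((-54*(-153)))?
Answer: 49/918 ≈ 0.053377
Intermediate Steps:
s(U, x) = 0
M(S) = S² (M(S) = S*(S + 0) = S*S = S²)
M(21)/((-54*(-153))) = 21²/((-54*(-153))) = 441/8262 = 441*(1/8262) = 49/918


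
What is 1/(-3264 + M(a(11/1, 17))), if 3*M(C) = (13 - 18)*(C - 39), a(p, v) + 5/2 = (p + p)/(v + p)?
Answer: -7/22373 ≈ -0.00031288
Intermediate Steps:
a(p, v) = -5/2 + 2*p/(p + v) (a(p, v) = -5/2 + (p + p)/(v + p) = -5/2 + (2*p)/(p + v) = -5/2 + 2*p/(p + v))
M(C) = 65 - 5*C/3 (M(C) = ((13 - 18)*(C - 39))/3 = (-5*(-39 + C))/3 = (195 - 5*C)/3 = 65 - 5*C/3)
1/(-3264 + M(a(11/1, 17))) = 1/(-3264 + (65 - 5*(-11/1 - 5*17)/(6*(11/1 + 17)))) = 1/(-3264 + (65 - 5*(-11 - 85)/(6*(11*1 + 17)))) = 1/(-3264 + (65 - 5*(-1*11 - 85)/(6*(11 + 17)))) = 1/(-3264 + (65 - 5*(-11 - 85)/(6*28))) = 1/(-3264 + (65 - 5*(-96)/(6*28))) = 1/(-3264 + (65 - 5/3*(-12/7))) = 1/(-3264 + (65 + 20/7)) = 1/(-3264 + 475/7) = 1/(-22373/7) = -7/22373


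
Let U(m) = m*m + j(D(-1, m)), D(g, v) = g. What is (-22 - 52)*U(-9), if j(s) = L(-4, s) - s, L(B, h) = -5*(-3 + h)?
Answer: -7548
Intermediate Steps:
L(B, h) = 15 - 5*h
j(s) = 15 - 6*s (j(s) = (15 - 5*s) - s = 15 - 6*s)
U(m) = 21 + m² (U(m) = m*m + (15 - 6*(-1)) = m² + (15 + 6) = m² + 21 = 21 + m²)
(-22 - 52)*U(-9) = (-22 - 52)*(21 + (-9)²) = -74*(21 + 81) = -74*102 = -7548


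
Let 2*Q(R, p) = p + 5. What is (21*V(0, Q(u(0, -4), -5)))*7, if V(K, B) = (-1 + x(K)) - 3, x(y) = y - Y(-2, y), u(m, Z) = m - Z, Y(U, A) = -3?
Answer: -147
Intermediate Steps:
Q(R, p) = 5/2 + p/2 (Q(R, p) = (p + 5)/2 = (5 + p)/2 = 5/2 + p/2)
x(y) = 3 + y (x(y) = y - 1*(-3) = y + 3 = 3 + y)
V(K, B) = -1 + K (V(K, B) = (-1 + (3 + K)) - 3 = (2 + K) - 3 = -1 + K)
(21*V(0, Q(u(0, -4), -5)))*7 = (21*(-1 + 0))*7 = (21*(-1))*7 = -21*7 = -147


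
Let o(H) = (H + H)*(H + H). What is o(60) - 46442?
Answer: -32042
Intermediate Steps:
o(H) = 4*H² (o(H) = (2*H)*(2*H) = 4*H²)
o(60) - 46442 = 4*60² - 46442 = 4*3600 - 46442 = 14400 - 46442 = -32042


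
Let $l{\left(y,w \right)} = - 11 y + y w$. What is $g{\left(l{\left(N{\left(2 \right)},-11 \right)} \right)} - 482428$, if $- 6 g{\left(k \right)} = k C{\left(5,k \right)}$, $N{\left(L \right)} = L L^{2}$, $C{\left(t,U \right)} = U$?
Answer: $- \frac{1462772}{3} \approx -4.8759 \cdot 10^{5}$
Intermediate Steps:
$N{\left(L \right)} = L^{3}$
$l{\left(y,w \right)} = - 11 y + w y$
$g{\left(k \right)} = - \frac{k^{2}}{6}$ ($g{\left(k \right)} = - \frac{k k}{6} = - \frac{k^{2}}{6}$)
$g{\left(l{\left(N{\left(2 \right)},-11 \right)} \right)} - 482428 = - \frac{\left(2^{3} \left(-11 - 11\right)\right)^{2}}{6} - 482428 = - \frac{\left(8 \left(-22\right)\right)^{2}}{6} - 482428 = - \frac{\left(-176\right)^{2}}{6} - 482428 = \left(- \frac{1}{6}\right) 30976 - 482428 = - \frac{15488}{3} - 482428 = - \frac{1462772}{3}$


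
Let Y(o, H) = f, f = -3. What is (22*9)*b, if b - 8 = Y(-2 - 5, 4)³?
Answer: -3762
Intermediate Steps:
Y(o, H) = -3
b = -19 (b = 8 + (-3)³ = 8 - 27 = -19)
(22*9)*b = (22*9)*(-19) = 198*(-19) = -3762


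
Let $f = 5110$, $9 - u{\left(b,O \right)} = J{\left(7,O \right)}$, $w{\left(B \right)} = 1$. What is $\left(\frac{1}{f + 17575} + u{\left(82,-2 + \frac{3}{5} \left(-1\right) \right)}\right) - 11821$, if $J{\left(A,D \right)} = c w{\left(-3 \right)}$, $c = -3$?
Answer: $- \frac{267887164}{22685} \approx -11809.0$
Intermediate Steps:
$J{\left(A,D \right)} = -3$ ($J{\left(A,D \right)} = \left(-3\right) 1 = -3$)
$u{\left(b,O \right)} = 12$ ($u{\left(b,O \right)} = 9 - -3 = 9 + 3 = 12$)
$\left(\frac{1}{f + 17575} + u{\left(82,-2 + \frac{3}{5} \left(-1\right) \right)}\right) - 11821 = \left(\frac{1}{5110 + 17575} + 12\right) - 11821 = \left(\frac{1}{22685} + 12\right) - 11821 = \frac{272221}{22685} - 11821 = - \frac{267887164}{22685}$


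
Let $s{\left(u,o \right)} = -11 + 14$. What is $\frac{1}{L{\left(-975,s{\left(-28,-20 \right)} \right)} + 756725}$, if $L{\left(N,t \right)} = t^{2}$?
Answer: $\frac{1}{756734} \approx 1.3215 \cdot 10^{-6}$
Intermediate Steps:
$s{\left(u,o \right)} = 3$
$\frac{1}{L{\left(-975,s{\left(-28,-20 \right)} \right)} + 756725} = \frac{1}{3^{2} + 756725} = \frac{1}{9 + 756725} = \frac{1}{756734}$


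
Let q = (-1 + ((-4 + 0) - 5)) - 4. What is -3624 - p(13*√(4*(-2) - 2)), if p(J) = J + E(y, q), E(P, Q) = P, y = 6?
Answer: -3630 - 13*I*√10 ≈ -3630.0 - 41.11*I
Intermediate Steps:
q = -14 (q = (-1 + (-4 - 5)) - 4 = (-1 - 9) - 4 = -10 - 4 = -14)
p(J) = 6 + J (p(J) = J + 6 = 6 + J)
-3624 - p(13*√(4*(-2) - 2)) = -3624 - (6 + 13*√(4*(-2) - 2)) = -3624 - (6 + 13*√(-8 - 2)) = -3624 - (6 + 13*√(-10)) = -3624 - (6 + 13*(I*√10)) = -3624 - (6 + 13*I*√10) = -3624 + (-6 - 13*I*√10) = -3630 - 13*I*√10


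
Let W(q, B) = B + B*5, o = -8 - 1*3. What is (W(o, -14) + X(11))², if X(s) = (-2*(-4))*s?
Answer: 16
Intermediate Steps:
o = -11 (o = -8 - 3 = -11)
W(q, B) = 6*B (W(q, B) = B + 5*B = 6*B)
X(s) = 8*s
(W(o, -14) + X(11))² = (6*(-14) + 8*11)² = (-84 + 88)² = 4² = 16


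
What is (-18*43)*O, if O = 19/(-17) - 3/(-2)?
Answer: -5031/17 ≈ -295.94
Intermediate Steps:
O = 13/34 (O = 19*(-1/17) - 3*(-1/2) = -19/17 + 3/2 = 13/34 ≈ 0.38235)
(-18*43)*O = -18*43*(13/34) = -774*13/34 = -5031/17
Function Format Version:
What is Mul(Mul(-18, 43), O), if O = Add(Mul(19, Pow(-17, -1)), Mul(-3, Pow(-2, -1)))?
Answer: Rational(-5031, 17) ≈ -295.94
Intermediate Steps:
O = Rational(13, 34) (O = Add(Mul(19, Rational(-1, 17)), Mul(-3, Rational(-1, 2))) = Add(Rational(-19, 17), Rational(3, 2)) = Rational(13, 34) ≈ 0.38235)
Mul(Mul(-18, 43), O) = Mul(Mul(-18, 43), Rational(13, 34)) = Mul(-774, Rational(13, 34)) = Rational(-5031, 17)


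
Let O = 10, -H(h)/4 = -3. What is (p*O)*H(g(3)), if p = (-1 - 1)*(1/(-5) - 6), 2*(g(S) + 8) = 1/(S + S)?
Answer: 1488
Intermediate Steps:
g(S) = -8 + 1/(4*S) (g(S) = -8 + 1/(2*(S + S)) = -8 + 1/(2*((2*S))) = -8 + (1/(2*S))/2 = -8 + 1/(4*S))
H(h) = 12 (H(h) = -4*(-3) = 12)
p = 62/5 (p = -2*(-⅕ - 6) = -2*(-31/5) = 62/5 ≈ 12.400)
(p*O)*H(g(3)) = ((62/5)*10)*12 = 124*12 = 1488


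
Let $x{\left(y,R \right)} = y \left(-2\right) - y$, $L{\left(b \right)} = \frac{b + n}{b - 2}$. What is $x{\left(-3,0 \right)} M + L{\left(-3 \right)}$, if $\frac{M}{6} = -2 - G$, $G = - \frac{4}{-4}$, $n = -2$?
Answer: $-161$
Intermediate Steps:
$L{\left(b \right)} = 1$ ($L{\left(b \right)} = \frac{b - 2}{b - 2} = \frac{-2 + b}{-2 + b} = 1$)
$x{\left(y,R \right)} = - 3 y$ ($x{\left(y,R \right)} = - 2 y - y = - 3 y$)
$G = 1$ ($G = \left(-4\right) \left(- \frac{1}{4}\right) = 1$)
$M = -18$ ($M = 6 \left(-2 - 1\right) = 6 \left(-3\right) = -18$)
$x{\left(-3,0 \right)} M + L{\left(-3 \right)} = \left(-3\right) \left(-3\right) \left(-18\right) + 1 = 9 \left(-18\right) + 1 = -162 + 1 = -161$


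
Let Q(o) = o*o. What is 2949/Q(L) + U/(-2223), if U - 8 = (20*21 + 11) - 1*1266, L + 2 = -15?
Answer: 6794630/642447 ≈ 10.576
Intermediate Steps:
L = -17 (L = -2 - 15 = -17)
U = -827 (U = 8 + ((20*21 + 11) - 1*1266) = 8 + ((420 + 11) - 1266) = 8 + (431 - 1266) = 8 - 835 = -827)
Q(o) = o²
2949/Q(L) + U/(-2223) = 2949/((-17)²) - 827/(-2223) = 2949/289 - 827*(-1/2223) = 2949*(1/289) + 827/2223 = 2949/289 + 827/2223 = 6794630/642447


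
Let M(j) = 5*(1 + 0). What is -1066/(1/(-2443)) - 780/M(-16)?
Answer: 2604082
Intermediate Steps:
M(j) = 5 (M(j) = 5*1 = 5)
-1066/(1/(-2443)) - 780/M(-16) = -1066/(1/(-2443)) - 780/5 = -1066/(-1/2443) - 780*⅕ = -1066*(-2443) - 156 = 2604238 - 156 = 2604082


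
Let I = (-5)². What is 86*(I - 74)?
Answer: -4214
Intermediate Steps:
I = 25
86*(I - 74) = 86*(25 - 74) = 86*(-49) = -4214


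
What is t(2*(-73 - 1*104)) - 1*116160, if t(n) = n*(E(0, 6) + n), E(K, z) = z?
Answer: 7032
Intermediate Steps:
t(n) = n*(6 + n)
t(2*(-73 - 1*104)) - 1*116160 = (2*(-73 - 1*104))*(6 + 2*(-73 - 1*104)) - 1*116160 = (2*(-73 - 104))*(6 + 2*(-73 - 104)) - 116160 = (2*(-177))*(6 + 2*(-177)) - 116160 = -354*(6 - 354) - 116160 = -354*(-348) - 116160 = 123192 - 116160 = 7032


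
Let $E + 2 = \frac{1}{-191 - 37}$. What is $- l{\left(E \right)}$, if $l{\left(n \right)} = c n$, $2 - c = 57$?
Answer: $- \frac{25135}{228} \approx -110.24$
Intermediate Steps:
$c = -55$ ($c = 2 - 57 = -55$)
$E = - \frac{457}{228}$ ($E = -2 + \frac{1}{-191 - 37} = -2 + \frac{1}{-228} = -2 - \frac{1}{228} = - \frac{457}{228} \approx -2.0044$)
$l{\left(n \right)} = - 55 n$
$- l{\left(E \right)} = - \frac{\left(-55\right) \left(-457\right)}{228} = \left(-1\right) \frac{25135}{228} = - \frac{25135}{228}$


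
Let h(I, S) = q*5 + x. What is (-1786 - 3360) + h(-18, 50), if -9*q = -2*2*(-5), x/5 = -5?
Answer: -46639/9 ≈ -5182.1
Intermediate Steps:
x = -25 (x = 5*(-5) = -25)
q = -20/9 (q = -(-2*2)*(-5)/9 = -(-4)*(-5)/9 = -⅑*20 = -20/9 ≈ -2.2222)
h(I, S) = -325/9 (h(I, S) = -20/9*5 - 25 = -100/9 - 25 = -325/9)
(-1786 - 3360) + h(-18, 50) = (-1786 - 3360) - 325/9 = -5146 - 325/9 = -46639/9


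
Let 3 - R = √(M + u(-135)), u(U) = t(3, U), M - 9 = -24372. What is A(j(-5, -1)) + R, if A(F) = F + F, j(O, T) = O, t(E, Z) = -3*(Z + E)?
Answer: -7 - 3*I*√2663 ≈ -7.0 - 154.81*I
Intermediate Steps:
M = -24363 (M = 9 - 24372 = -24363)
t(E, Z) = -3*E - 3*Z (t(E, Z) = -3*(E + Z) = -3*E - 3*Z)
u(U) = -9 - 3*U (u(U) = -3*3 - 3*U = -9 - 3*U)
R = 3 - 3*I*√2663 (R = 3 - √(-24363 + (-9 - 3*(-135))) = 3 - √(-24363 + (-9 + 405)) = 3 - √(-24363 + 396) = 3 - √(-23967) = 3 - 3*I*√2663 ≈ 3.0 - 154.81*I)
A(F) = 2*F
A(j(-5, -1)) + R = 2*(-5) + (3 - 3*I*√2663) = -10 + (3 - 3*I*√2663) = -7 - 3*I*√2663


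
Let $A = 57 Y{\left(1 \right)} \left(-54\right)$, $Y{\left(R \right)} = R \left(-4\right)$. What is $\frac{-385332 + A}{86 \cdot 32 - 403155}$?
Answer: $\frac{373020}{400403} \approx 0.93161$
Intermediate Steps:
$Y{\left(R \right)} = - 4 R$
$A = 12312$ ($A = 57 \left(\left(-4\right) 1\right) \left(-54\right) = 57 \left(-4\right) \left(-54\right) = \left(-228\right) \left(-54\right) = 12312$)
$\frac{-385332 + A}{86 \cdot 32 - 403155} = \frac{-385332 + 12312}{86 \cdot 32 - 403155} = - \frac{373020}{2752 - 403155} = - \frac{373020}{-400403} = \left(-373020\right) \left(- \frac{1}{400403}\right) = \frac{373020}{400403}$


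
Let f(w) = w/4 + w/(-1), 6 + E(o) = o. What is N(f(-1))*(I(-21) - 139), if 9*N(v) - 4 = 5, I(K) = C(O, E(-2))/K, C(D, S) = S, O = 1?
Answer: -2911/21 ≈ -138.62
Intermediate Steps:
E(o) = -6 + o
I(K) = -8/K (I(K) = (-6 - 2)/K = -8/K)
f(w) = -3*w/4 (f(w) = w*(¼) + w*(-1) = w/4 - w = -3*w/4)
N(v) = 1 (N(v) = 4/9 + (⅑)*5 = 4/9 + 5/9 = 1)
N(f(-1))*(I(-21) - 139) = 1*(-8/(-21) - 139) = 1*(-8*(-1/21) - 139) = 1*(8/21 - 139) = 1*(-2911/21) = -2911/21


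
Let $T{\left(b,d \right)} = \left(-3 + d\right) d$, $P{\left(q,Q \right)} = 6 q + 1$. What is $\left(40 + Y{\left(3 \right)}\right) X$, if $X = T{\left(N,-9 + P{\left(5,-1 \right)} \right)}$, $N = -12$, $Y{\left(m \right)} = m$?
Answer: $17974$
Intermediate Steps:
$P{\left(q,Q \right)} = 1 + 6 q$
$T{\left(b,d \right)} = d \left(-3 + d\right)$
$X = 418$ ($X = \left(-9 + \left(1 + 6 \cdot 5\right)\right) \left(-3 + \left(-9 + \left(1 + 6 \cdot 5\right)\right)\right) = \left(-9 + \left(1 + 30\right)\right) \left(-3 + \left(-9 + \left(1 + 30\right)\right)\right) = \left(-9 + 31\right) \left(-3 + \left(-9 + 31\right)\right) = 22 \left(-3 + 22\right) = 22 \cdot 19 = 418$)
$\left(40 + Y{\left(3 \right)}\right) X = \left(40 + 3\right) 418 = 43 \cdot 418 = 17974$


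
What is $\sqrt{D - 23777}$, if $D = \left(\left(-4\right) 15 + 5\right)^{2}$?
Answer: $4 i \sqrt{1297} \approx 144.06 i$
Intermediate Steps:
$D = 3025$ ($D = \left(-60 + 5\right)^{2} = \left(-55\right)^{2} = 3025$)
$\sqrt{D - 23777} = \sqrt{3025 - 23777} = \sqrt{-20752} = 4 i \sqrt{1297}$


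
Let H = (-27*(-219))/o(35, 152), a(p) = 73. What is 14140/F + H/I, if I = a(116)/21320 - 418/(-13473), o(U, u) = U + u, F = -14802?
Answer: 12557337678298670/13694951337243 ≈ 916.93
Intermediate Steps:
I = 9895289/287244360 (I = 73/21320 - 418/(-13473) = 73*(1/21320) - 418*(-1/13473) = 73/21320 + 418/13473 = 9895289/287244360 ≈ 0.034449)
H = 5913/187 (H = (-27*(-219))/(35 + 152) = 5913/187 ≈ 31.620)
14140/F + H/I = 14140/(-14802) + 5913/(187*(9895289/287244360)) = 14140*(-1/14802) + (5913/187)*(287244360/9895289) = -7070/7401 + 1698475900680/1850419043 = 12557337678298670/13694951337243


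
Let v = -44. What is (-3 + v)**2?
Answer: 2209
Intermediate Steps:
(-3 + v)**2 = (-3 - 44)**2 = (-47)**2 = 2209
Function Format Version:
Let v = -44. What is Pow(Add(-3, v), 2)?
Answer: 2209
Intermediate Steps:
Pow(Add(-3, v), 2) = Pow(Add(-3, -44), 2) = Pow(-47, 2) = 2209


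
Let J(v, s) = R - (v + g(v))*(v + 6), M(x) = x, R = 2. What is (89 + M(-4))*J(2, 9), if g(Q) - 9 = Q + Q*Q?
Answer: -11390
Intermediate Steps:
g(Q) = 9 + Q + Q² (g(Q) = 9 + (Q + Q*Q) = 9 + (Q + Q²) = 9 + Q + Q²)
J(v, s) = 2 - (6 + v)*(9 + v² + 2*v) (J(v, s) = 2 - (v + (9 + v + v²))*(v + 6) = 2 - (9 + v² + 2*v)*(6 + v) = 2 - (6 + v)*(9 + v² + 2*v))
(89 + M(-4))*J(2, 9) = (89 - 4)*(-52 - 1*2³ - 21*2 - 8*2²) = 85*(-52 - 1*8 - 42 - 8*4) = 85*(-52 - 8 - 42 - 32) = 85*(-134) = -11390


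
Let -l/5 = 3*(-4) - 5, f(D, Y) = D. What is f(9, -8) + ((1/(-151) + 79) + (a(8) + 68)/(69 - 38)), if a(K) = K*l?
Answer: 524845/4681 ≈ 112.12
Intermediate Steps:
l = 85 (l = -5*(3*(-4) - 5) = -5*(-12 - 5) = -5*(-17) = 85)
a(K) = 85*K (a(K) = K*85 = 85*K)
f(9, -8) + ((1/(-151) + 79) + (a(8) + 68)/(69 - 38)) = 9 + ((1/(-151) + 79) + (85*8 + 68)/(69 - 38)) = 9 + ((-1/151 + 79) + (680 + 68)/31) = 9 + (11928/151 + 748*(1/31)) = 9 + (11928/151 + 748/31) = 9 + 482716/4681 = 524845/4681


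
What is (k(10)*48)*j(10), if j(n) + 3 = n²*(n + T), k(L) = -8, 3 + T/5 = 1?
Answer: 1152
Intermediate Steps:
T = -10 (T = -15 + 5*1 = -15 + 5 = -10)
j(n) = -3 + n²*(-10 + n) (j(n) = -3 + n²*(n - 10) = -3 + n²*(-10 + n))
(k(10)*48)*j(10) = (-8*48)*(-3 + 10³ - 10*10²) = -384*(-3 + 1000 - 10*100) = -384*(-3 + 1000 - 1000) = -384*(-3) = 1152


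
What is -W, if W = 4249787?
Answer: -4249787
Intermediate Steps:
-W = -1*4249787 = -4249787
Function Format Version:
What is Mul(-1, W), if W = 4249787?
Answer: -4249787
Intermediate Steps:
Mul(-1, W) = Mul(-1, 4249787) = -4249787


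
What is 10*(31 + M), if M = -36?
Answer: -50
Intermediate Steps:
10*(31 + M) = 10*(31 - 36) = 10*(-5) = -50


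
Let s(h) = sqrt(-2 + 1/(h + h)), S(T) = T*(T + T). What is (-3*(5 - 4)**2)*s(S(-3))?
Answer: -I*sqrt(71)/2 ≈ -4.2131*I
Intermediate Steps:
S(T) = 2*T**2 (S(T) = T*(2*T) = 2*T**2)
s(h) = sqrt(-2 + 1/(2*h))
(-3*(5 - 4)**2)*s(S(-3)) = (-3*(5 - 4)**2)*(sqrt(-8 + 2/((2*(-3)**2)))/2) = (-3*1**2)*(sqrt(-8 + 2/((2*9)))/2) = (-3*1)*(sqrt(-8 + 2/18)/2) = -3*sqrt(-8 + 2*(1/18))/2 = -3*sqrt(-8 + 1/9)/2 = -3*sqrt(-71/9)/2 = -3*I*sqrt(71)/3/2 = -I*sqrt(71)/2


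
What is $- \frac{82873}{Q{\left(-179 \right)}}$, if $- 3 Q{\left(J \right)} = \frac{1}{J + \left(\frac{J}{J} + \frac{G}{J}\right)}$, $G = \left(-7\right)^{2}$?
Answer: $- \frac{7933680909}{179} \approx -4.4322 \cdot 10^{7}$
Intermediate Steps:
$G = 49$
$Q{\left(J \right)} = - \frac{1}{3 \left(1 + J + \frac{49}{J}\right)}$ ($Q{\left(J \right)} = - \frac{1}{3 \left(J + \left(\frac{J}{J} + \frac{49}{J}\right)\right)} = - \frac{1}{3 \left(J + \left(1 + \frac{49}{J}\right)\right)} = - \frac{1}{3 \left(1 + J + \frac{49}{J}\right)}$)
$- \frac{82873}{Q{\left(-179 \right)}} = - \frac{82873}{\left(-1\right) \left(-179\right) \frac{1}{147 + 3 \left(-179\right) + 3 \left(-179\right)^{2}}} = - \frac{82873}{\left(-1\right) \left(-179\right) \frac{1}{147 - 537 + 3 \cdot 32041}} = - \frac{82873}{\left(-1\right) \left(-179\right) \frac{1}{147 - 537 + 96123}} = - \frac{82873}{\left(-1\right) \left(-179\right) \frac{1}{95733}} = - \frac{82873}{\frac{179}{95733}} = \left(-82873\right) \frac{95733}{179} = - \frac{7933680909}{179}$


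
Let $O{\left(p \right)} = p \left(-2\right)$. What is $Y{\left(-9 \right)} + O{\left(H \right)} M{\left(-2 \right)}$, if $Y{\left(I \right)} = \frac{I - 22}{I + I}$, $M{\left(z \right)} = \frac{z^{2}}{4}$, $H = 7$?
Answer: $- \frac{221}{18} \approx -12.278$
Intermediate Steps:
$O{\left(p \right)} = - 2 p$
$M{\left(z \right)} = \frac{z^{2}}{4}$
$Y{\left(I \right)} = \frac{-22 + I}{2 I}$ ($Y{\left(I \right)} = \frac{I - 22}{2 I} = \left(-22 + I\right) \frac{1}{2 I} = \frac{-22 + I}{2 I}$)
$Y{\left(-9 \right)} + O{\left(H \right)} M{\left(-2 \right)} = \frac{-22 - 9}{2 \left(-9\right)} + \left(-2\right) 7 \frac{\left(-2\right)^{2}}{4} = \frac{1}{2} \left(- \frac{1}{9}\right) \left(-31\right) - 14 \cdot \frac{1}{4} \cdot 4 = \frac{31}{18} - 14 = - \frac{221}{18}$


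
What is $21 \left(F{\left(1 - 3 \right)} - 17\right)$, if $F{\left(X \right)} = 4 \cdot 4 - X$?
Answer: $21$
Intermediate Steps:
$F{\left(X \right)} = 16 - X$
$21 \left(F{\left(1 - 3 \right)} - 17\right) = 21 \left(\left(16 - \left(1 - 3\right)\right) - 17\right) = 21 \left(\left(16 - -2\right) - 17\right) = 21 \left(\left(16 + 2\right) - 17\right) = 21 \left(18 - 17\right) = 21 \cdot 1 = 21$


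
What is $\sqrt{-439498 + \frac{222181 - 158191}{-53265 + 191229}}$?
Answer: $\frac{i \sqrt{232372911142918}}{22994} \approx 662.95 i$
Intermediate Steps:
$\sqrt{-439498 + \frac{222181 - 158191}{-53265 + 191229}} = \sqrt{-439498 + \frac{63990}{137964}} = \sqrt{-439498 + 63990 \cdot \frac{1}{137964}} = \sqrt{-439498 + \frac{10665}{22994}} = \sqrt{- \frac{10105806347}{22994}} = \frac{i \sqrt{232372911142918}}{22994}$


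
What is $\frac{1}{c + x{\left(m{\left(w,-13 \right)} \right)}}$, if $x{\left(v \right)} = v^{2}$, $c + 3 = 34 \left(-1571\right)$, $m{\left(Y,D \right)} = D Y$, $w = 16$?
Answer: $- \frac{1}{10153} \approx -9.8493 \cdot 10^{-5}$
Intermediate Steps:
$c = -53417$ ($c = -3 + 34 \left(-1571\right) = -3 - 53414 = -53417$)
$\frac{1}{c + x{\left(m{\left(w,-13 \right)} \right)}} = \frac{1}{-53417 + \left(\left(-13\right) 16\right)^{2}} = \frac{1}{-53417 + \left(-208\right)^{2}} = \frac{1}{-53417 + 43264} = \frac{1}{-10153} = - \frac{1}{10153}$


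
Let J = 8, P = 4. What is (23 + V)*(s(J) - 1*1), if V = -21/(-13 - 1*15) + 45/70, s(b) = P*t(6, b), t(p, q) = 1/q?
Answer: -683/56 ≈ -12.196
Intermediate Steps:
s(b) = 4/b
V = 39/28 (V = -21/(-13 - 15) + 45*(1/70) = -21/(-28) + 9/14 = -21*(-1/28) + 9/14 = ¾ + 9/14 = 39/28 ≈ 1.3929)
(23 + V)*(s(J) - 1*1) = (23 + 39/28)*(4/8 - 1*1) = 683*(4*(⅛) - 1)/28 = 683*(½ - 1)/28 = (683/28)*(-½) = -683/56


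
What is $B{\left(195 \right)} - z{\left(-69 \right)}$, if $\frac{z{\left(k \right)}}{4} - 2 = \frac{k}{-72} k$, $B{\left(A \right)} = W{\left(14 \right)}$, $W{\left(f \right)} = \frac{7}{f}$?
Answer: $257$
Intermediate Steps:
$B{\left(A \right)} = \frac{1}{2}$ ($B{\left(A \right)} = \frac{7}{14} = 7 \cdot \frac{1}{14} = \frac{1}{2}$)
$z{\left(k \right)} = 8 - \frac{k^{2}}{18}$ ($z{\left(k \right)} = 8 + 4 \frac{k}{-72} k = 8 + 4 k \left(- \frac{1}{72}\right) k = 8 + 4 - \frac{k}{72} k = 8 + 4 \left(- \frac{k^{2}}{72}\right) = 8 - \frac{k^{2}}{18}$)
$B{\left(195 \right)} - z{\left(-69 \right)} = \frac{1}{2} - \left(8 - \frac{\left(-69\right)^{2}}{18}\right) = \frac{1}{2} - \left(8 - \frac{529}{2}\right) = \frac{1}{2} - - \frac{513}{2} = \frac{1}{2} + \frac{513}{2} = 257$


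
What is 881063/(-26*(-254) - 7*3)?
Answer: 881063/6583 ≈ 133.84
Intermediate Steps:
881063/(-26*(-254) - 7*3) = 881063/(6604 - 21) = 881063/6583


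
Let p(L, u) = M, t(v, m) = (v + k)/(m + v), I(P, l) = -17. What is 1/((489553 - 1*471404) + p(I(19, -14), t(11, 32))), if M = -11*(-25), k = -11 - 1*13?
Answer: 1/18424 ≈ 5.4277e-5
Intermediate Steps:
k = -24 (k = -11 - 13 = -24)
M = 275
t(v, m) = (-24 + v)/(m + v) (t(v, m) = (v - 24)/(m + v) = (-24 + v)/(m + v))
p(L, u) = 275
1/((489553 - 1*471404) + p(I(19, -14), t(11, 32))) = 1/((489553 - 1*471404) + 275) = 1/((489553 - 471404) + 275) = 1/(18149 + 275) = 1/18424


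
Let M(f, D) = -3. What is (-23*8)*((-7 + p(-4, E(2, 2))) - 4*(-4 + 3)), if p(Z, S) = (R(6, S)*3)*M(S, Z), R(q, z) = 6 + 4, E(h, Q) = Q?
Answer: 17112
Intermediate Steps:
R(q, z) = 10
p(Z, S) = -90 (p(Z, S) = (10*3)*(-3) = 30*(-3) = -90)
(-23*8)*((-7 + p(-4, E(2, 2))) - 4*(-4 + 3)) = (-23*8)*((-7 - 90) - 4*(-4 + 3)) = -184*(-97 - 4*(-1)) = -184*(-97 + 4) = -184*(-93) = 17112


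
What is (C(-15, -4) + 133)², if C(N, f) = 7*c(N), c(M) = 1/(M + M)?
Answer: 15864289/900 ≈ 17627.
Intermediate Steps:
c(M) = 1/(2*M)
C(N, f) = 7/(2*N) (C(N, f) = 7*(1/(2*N)) = 7/(2*N))
(C(-15, -4) + 133)² = ((7/2)/(-15) + 133)² = ((7/2)*(-1/15) + 133)² = (-7/30 + 133)² = (3983/30)² = 15864289/900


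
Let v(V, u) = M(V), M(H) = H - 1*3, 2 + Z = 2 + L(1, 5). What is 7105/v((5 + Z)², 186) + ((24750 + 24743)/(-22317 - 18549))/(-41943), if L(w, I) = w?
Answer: 369038623523/1714042638 ≈ 215.30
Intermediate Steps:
Z = 1 (Z = -2 + (2 + 1) = -2 + 3 = 1)
M(H) = -3 + H (M(H) = H - 3 = -3 + H)
v(V, u) = -3 + V
7105/v((5 + Z)², 186) + ((24750 + 24743)/(-22317 - 18549))/(-41943) = 7105/(-3 + (5 + 1)²) + ((24750 + 24743)/(-22317 - 18549))/(-41943) = 7105/(-3 + 6²) + (49493/(-40866))*(-1/41943) = 7105/(-3 + 36) + (49493*(-1/40866))*(-1/41943) = 7105/33 - 49493/40866*(-1/41943) = 7105*(1/33) + 49493/1714042638 = 7105/33 + 49493/1714042638 = 369038623523/1714042638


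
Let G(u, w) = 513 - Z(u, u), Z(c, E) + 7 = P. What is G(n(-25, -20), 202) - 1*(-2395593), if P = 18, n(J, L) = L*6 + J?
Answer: 2396095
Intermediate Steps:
n(J, L) = J + 6*L (n(J, L) = 6*L + J = J + 6*L)
Z(c, E) = 11 (Z(c, E) = -7 + 18 = 11)
G(u, w) = 502 (G(u, w) = 513 - 1*11 = 513 - 11 = 502)
G(n(-25, -20), 202) - 1*(-2395593) = 502 - 1*(-2395593) = 502 + 2395593 = 2396095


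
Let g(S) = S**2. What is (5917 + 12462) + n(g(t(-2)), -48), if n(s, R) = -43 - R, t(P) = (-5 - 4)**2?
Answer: 18384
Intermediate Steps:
t(P) = 81 (t(P) = (-9)**2 = 81)
(5917 + 12462) + n(g(t(-2)), -48) = (5917 + 12462) + (-43 - 1*(-48)) = 18379 + (-43 + 48) = 18379 + 5 = 18384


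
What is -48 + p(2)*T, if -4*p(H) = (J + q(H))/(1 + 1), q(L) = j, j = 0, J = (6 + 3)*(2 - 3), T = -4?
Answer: -105/2 ≈ -52.500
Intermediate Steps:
J = -9 (J = 9*(-1) = -9)
q(L) = 0
p(H) = 9/8 (p(H) = -(-9 + 0)/(4*(1 + 1)) = -(-9)/(4*2) = -¼*(-9/2) = 9/8)
-48 + p(2)*T = -48 + (9/8)*(-4) = -48 - 9/2 = -105/2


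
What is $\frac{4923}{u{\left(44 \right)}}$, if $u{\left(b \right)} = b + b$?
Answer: $\frac{4923}{88} \approx 55.943$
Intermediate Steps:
$u{\left(b \right)} = 2 b$
$\frac{4923}{u{\left(44 \right)}} = \frac{4923}{2 \cdot 44} = \frac{4923}{88}$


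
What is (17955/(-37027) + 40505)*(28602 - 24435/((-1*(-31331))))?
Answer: 1343942784692802360/1160092937 ≈ 1.1585e+9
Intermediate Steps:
(17955/(-37027) + 40505)*(28602 - 24435/((-1*(-31331)))) = (17955*(-1/37027) + 40505)*(28602 - 24435/31331) = (-17955/37027 + 40505)*(28602 - 24435*1/31331) = 1499760680*(28602 - 24435/31331)/37027 = (1499760680/37027)*(896104827/31331) = 1343942784692802360/1160092937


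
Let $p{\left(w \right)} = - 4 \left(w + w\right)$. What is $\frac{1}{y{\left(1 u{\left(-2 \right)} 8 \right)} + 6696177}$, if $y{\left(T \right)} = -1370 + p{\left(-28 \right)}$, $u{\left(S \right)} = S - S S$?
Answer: $\frac{1}{6695031} \approx 1.4936 \cdot 10^{-7}$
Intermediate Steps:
$u{\left(S \right)} = S - S^{2}$
$p{\left(w \right)} = - 8 w$ ($p{\left(w \right)} = - 4 \cdot 2 w = - 8 w$)
$y{\left(T \right)} = -1146$ ($y{\left(T \right)} = -1370 - -224 = -1370 + 224 = -1146$)
$\frac{1}{y{\left(1 u{\left(-2 \right)} 8 \right)} + 6696177} = \frac{1}{-1146 + 6696177} = \frac{1}{6695031}$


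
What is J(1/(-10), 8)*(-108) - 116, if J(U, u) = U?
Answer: -526/5 ≈ -105.20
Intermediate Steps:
J(1/(-10), 8)*(-108) - 116 = -108/(-10) - 116 = -⅒*(-108) - 116 = 54/5 - 116 = -526/5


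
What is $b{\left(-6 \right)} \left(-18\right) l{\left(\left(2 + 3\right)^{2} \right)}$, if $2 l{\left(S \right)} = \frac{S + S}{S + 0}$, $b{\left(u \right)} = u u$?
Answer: $-648$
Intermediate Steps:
$b{\left(u \right)} = u^{2}$
$l{\left(S \right)} = 1$ ($l{\left(S \right)} = \frac{\left(S + S\right) \frac{1}{S + 0}}{2} = \frac{2 S \frac{1}{S}}{2} = \frac{1}{2} \cdot 2 = 1$)
$b{\left(-6 \right)} \left(-18\right) l{\left(\left(2 + 3\right)^{2} \right)} = \left(-6\right)^{2} \left(-18\right) 1 = 36 \left(-18\right) 1 = \left(-648\right) 1 = -648$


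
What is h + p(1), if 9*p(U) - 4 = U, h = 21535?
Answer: 193820/9 ≈ 21536.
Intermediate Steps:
p(U) = 4/9 + U/9
h + p(1) = 21535 + (4/9 + (⅑)*1) = 21535 + (4/9 + ⅑) = 21535 + 5/9 = 193820/9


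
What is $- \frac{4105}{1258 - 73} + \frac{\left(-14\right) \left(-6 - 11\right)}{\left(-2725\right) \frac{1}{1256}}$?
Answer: $- \frac{73083161}{645825} \approx -113.16$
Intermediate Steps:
$- \frac{4105}{1258 - 73} + \frac{\left(-14\right) \left(-6 - 11\right)}{\left(-2725\right) \frac{1}{1256}} = - \frac{4105}{1185} + \frac{\left(-14\right) \left(-17\right)}{\left(-2725\right) \frac{1}{1256}} = \left(-4105\right) \frac{1}{1185} + \frac{238}{- \frac{2725}{1256}} = - \frac{821}{237} + 238 \left(- \frac{1256}{2725}\right) = - \frac{821}{237} - \frac{298928}{2725} = - \frac{73083161}{645825}$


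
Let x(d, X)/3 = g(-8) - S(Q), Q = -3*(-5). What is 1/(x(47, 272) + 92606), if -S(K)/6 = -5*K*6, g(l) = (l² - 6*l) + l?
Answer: 1/84818 ≈ 1.1790e-5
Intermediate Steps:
Q = 15
g(l) = l² - 5*l
S(K) = 180*K (S(K) = -6*(-5*K)*6 = -(-180)*K = 180*K)
x(d, X) = -7788 (x(d, X) = 3*(-8*(-5 - 8) - 180*15) = 3*(-8*(-13) - 1*2700) = 3*(104 - 2700) = 3*(-2596) = -7788)
1/(x(47, 272) + 92606) = 1/(-7788 + 92606) = 1/84818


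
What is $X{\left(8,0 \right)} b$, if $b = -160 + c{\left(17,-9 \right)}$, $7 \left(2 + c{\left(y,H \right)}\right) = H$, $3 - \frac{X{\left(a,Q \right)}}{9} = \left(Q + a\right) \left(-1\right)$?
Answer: $- \frac{113157}{7} \approx -16165.0$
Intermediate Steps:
$X{\left(a,Q \right)} = 27 + 9 Q + 9 a$ ($X{\left(a,Q \right)} = 27 - 9 \left(Q + a\right) \left(-1\right) = 27 - 9 \left(- Q - a\right) = 27 + \left(9 Q + 9 a\right) = 27 + 9 Q + 9 a$)
$c{\left(y,H \right)} = -2 + \frac{H}{7}$
$b = - \frac{1143}{7}$ ($b = -160 + \left(-2 + \frac{1}{7} \left(-9\right)\right) = -160 - \frac{23}{7} = - \frac{1143}{7} \approx -163.29$)
$X{\left(8,0 \right)} b = \left(27 + 9 \cdot 0 + 9 \cdot 8\right) \left(- \frac{1143}{7}\right) = \left(27 + 0 + 72\right) \left(- \frac{1143}{7}\right) = 99 \left(- \frac{1143}{7}\right) = - \frac{113157}{7}$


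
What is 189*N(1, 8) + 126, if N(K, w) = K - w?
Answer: -1197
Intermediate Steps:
189*N(1, 8) + 126 = 189*(1 - 1*8) + 126 = 189*(1 - 8) + 126 = 189*(-7) + 126 = -1323 + 126 = -1197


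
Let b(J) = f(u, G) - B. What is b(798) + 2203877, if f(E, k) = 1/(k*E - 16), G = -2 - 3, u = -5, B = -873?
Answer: 19842751/9 ≈ 2.2048e+6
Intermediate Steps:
G = -5
f(E, k) = 1/(-16 + E*k) (f(E, k) = 1/(E*k - 16) = 1/(-16 + E*k))
b(J) = 7858/9 (b(J) = 1/(-16 - 5*(-5)) - 1*(-873) = 1/(-16 + 25) + 873 = 1/9 + 873 = ⅑ + 873 = 7858/9)
b(798) + 2203877 = 7858/9 + 2203877 = 19842751/9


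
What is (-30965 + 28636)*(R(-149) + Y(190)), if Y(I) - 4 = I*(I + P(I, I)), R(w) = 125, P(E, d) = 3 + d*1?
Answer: -169781771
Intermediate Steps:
P(E, d) = 3 + d
Y(I) = 4 + I*(3 + 2*I) (Y(I) = 4 + I*(I + (3 + I)) = 4 + I*(3 + 2*I))
(-30965 + 28636)*(R(-149) + Y(190)) = (-30965 + 28636)*(125 + (4 + 190² + 190*(3 + 190))) = -2329*(125 + (4 + 36100 + 190*193)) = -2329*(125 + (4 + 36100 + 36670)) = -2329*(125 + 72774) = -2329*72899 = -169781771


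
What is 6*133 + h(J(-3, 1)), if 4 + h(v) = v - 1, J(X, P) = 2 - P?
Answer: 794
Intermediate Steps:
h(v) = -5 + v (h(v) = -4 + (v - 1) = -4 + (-1 + v) = -5 + v)
6*133 + h(J(-3, 1)) = 6*133 + (-5 + (2 - 1*1)) = 798 + (-5 + (2 - 1)) = 798 + (-5 + 1) = 798 - 4 = 794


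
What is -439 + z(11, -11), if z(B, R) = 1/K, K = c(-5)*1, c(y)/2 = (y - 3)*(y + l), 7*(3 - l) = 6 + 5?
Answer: -175593/400 ≈ -438.98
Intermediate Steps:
l = 10/7 (l = 3 - (6 + 5)/7 = 3 - 1/7*11 = 3 - 11/7 = 10/7 ≈ 1.4286)
c(y) = 2*(-3 + y)*(10/7 + y) (c(y) = 2*((y - 3)*(y + 10/7)) = 2*((-3 + y)*(10/7 + y)) = 2*(-3 + y)*(10/7 + y))
K = 400/7 (K = (-60/7 + 2*(-5)**2 - 22/7*(-5))*1 = (-60/7 + 2*25 + 110/7)*1 = (-60/7 + 50 + 110/7)*1 = (400/7)*1 = 400/7 ≈ 57.143)
z(B, R) = 7/400 (z(B, R) = 1/(400/7) = 7/400)
-439 + z(11, -11) = -439 + 7/400 = -175593/400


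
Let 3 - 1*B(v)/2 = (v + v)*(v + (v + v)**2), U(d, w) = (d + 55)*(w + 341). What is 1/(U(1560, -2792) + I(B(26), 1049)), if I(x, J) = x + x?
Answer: -1/4526193 ≈ -2.2094e-7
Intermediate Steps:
U(d, w) = (55 + d)*(341 + w)
B(v) = 6 - 4*v*(v + 4*v**2) (B(v) = 6 - 2*(v + v)*(v + (v + v)**2) = 6 - 2*2*v*(v + (2*v)**2) = 6 - 2*2*v*(v + 4*v**2) = 6 - 4*v*(v + 4*v**2))
I(x, J) = 2*x
1/(U(1560, -2792) + I(B(26), 1049)) = 1/((18755 + 55*(-2792) + 341*1560 + 1560*(-2792)) + 2*(6 - 16*26**3 - 4*26**2)) = 1/((18755 - 153560 + 531960 - 4355520) + 2*(6 - 16*17576 - 4*676)) = 1/(-3958365 + 2*(6 - 281216 - 2704)) = 1/(-3958365 + 2*(-283914)) = 1/(-3958365 - 567828) = 1/(-4526193) = -1/4526193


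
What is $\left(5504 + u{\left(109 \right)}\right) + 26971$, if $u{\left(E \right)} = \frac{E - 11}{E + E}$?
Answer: $\frac{3539824}{109} \approx 32475.0$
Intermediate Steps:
$u{\left(E \right)} = \frac{-11 + E}{2 E}$
$\left(5504 + u{\left(109 \right)}\right) + 26971 = \left(5504 + \frac{-11 + 109}{2 \cdot 109}\right) + 26971 = \left(5504 + \frac{1}{2} \cdot \frac{1}{109} \cdot 98\right) + 26971 = \left(5504 + \frac{49}{109}\right) + 26971 = \frac{599985}{109} + 26971 = \frac{3539824}{109}$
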